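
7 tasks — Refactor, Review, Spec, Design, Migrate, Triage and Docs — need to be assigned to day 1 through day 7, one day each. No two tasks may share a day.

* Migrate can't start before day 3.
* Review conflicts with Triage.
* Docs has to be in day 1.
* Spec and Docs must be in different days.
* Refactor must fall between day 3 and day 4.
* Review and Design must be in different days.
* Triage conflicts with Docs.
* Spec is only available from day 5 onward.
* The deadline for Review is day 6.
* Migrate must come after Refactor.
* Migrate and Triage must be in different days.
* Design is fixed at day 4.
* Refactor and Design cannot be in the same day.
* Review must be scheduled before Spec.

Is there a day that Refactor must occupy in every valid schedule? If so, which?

Refactor's window is day 3–day 4.
Design is fixed at day 4, and Refactor can't share a day with Design.
So Refactor must be day 3.

day 3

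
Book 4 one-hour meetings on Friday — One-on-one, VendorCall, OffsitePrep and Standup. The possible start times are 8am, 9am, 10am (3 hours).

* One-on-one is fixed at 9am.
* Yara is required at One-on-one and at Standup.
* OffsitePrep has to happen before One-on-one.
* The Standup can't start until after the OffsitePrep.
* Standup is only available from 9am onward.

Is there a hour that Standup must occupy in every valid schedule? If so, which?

10am

Standup's window is 9am–10am.
One-on-one is fixed at 9am, and Standup can't share a hour with One-on-one.
So Standup must be 10am.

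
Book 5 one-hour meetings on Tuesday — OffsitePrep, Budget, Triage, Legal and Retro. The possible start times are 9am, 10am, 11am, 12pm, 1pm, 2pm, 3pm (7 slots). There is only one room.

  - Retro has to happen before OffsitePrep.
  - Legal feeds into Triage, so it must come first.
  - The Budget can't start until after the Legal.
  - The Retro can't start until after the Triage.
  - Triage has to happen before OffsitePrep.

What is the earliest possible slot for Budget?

Precedence pushes Budget to at least 10am.
Budget at 10am is achievable: Retro -> 12pm, Triage -> 11am, OffsitePrep -> 1pm, Legal -> 9am, Budget -> 10am.

10am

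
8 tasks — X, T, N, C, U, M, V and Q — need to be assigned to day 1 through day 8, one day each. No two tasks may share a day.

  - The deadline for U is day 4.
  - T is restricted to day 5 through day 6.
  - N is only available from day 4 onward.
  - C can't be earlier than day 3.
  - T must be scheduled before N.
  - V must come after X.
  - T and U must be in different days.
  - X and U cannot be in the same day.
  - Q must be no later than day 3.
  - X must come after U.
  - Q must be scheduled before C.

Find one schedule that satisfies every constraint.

V in day 7, X in day 4, C in day 3, N in day 6, U in day 2, Q in day 1, T in day 5, M in day 8

Checking: T(day 5) before N(day 6); Q(day 1) before C(day 3); U(day 2) before X(day 4); X(day 4) before V(day 7); X(day 4) != U(day 2); T(day 5) != U(day 2); Q=day 1 in [day 1,day 3]; C=day 3 in [day 3,day 8]; U=day 2 in [day 1,day 4]; N=day 6 in [day 4,day 8]; T=day 5 in [day 5,day 6]; max 1 per day (cap 1).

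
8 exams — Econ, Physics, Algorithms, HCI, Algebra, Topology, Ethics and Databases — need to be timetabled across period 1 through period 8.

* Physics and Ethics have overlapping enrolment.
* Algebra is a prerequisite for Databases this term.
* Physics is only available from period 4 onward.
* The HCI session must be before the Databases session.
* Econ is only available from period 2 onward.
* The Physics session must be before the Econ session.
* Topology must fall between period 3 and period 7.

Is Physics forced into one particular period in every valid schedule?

No

Physics can be period 4 (e.g. Topology -> period 3, HCI -> period 1, Algebra -> period 1, Physics -> period 4, Databases -> period 2, Econ -> period 5, Ethics -> period 1, Algorithms -> period 1) or period 5 (e.g. Ethics=period 1, Algorithms=period 1, Econ=period 6, Physics=period 5, Algebra=period 1, Topology=period 3, Databases=period 2, HCI=period 1).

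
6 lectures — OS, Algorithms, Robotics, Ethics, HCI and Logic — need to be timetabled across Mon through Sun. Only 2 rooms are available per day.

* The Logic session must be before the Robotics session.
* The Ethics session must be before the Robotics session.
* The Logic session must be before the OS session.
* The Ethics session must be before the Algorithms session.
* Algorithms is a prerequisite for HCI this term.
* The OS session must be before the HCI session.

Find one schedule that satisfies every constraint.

Ethics in Mon, Logic in Mon, HCI in Wed, OS in Tue, Algorithms in Tue, Robotics in Wed

Checking: Ethics(Mon) before Algorithms(Tue); Logic(Mon) before OS(Tue); OS(Tue) before HCI(Wed); Algorithms(Tue) before HCI(Wed); Logic(Mon) before Robotics(Wed); Ethics(Mon) before Robotics(Wed); max 2 per day (cap 2).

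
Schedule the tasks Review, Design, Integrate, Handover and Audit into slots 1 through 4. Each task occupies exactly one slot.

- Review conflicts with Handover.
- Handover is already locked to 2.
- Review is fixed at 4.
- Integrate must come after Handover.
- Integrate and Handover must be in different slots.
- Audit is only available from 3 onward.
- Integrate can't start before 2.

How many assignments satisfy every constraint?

16

Splitting on Design: it can be 1 (4), 2 (4), 3 (4), 4 (4). Listing each branch's schedules as (Review, Integrate, Handover, Audit):
Design=1: (4,3,2,3) (4,3,2,4) (4,4,2,3) (4,4,2,4) — 4.
Design=2: (4,3,2,3) (4,3,2,4) (4,4,2,3) (4,4,2,4) — 4.
Design=3: (4,3,2,3) (4,3,2,4) (4,4,2,3) (4,4,2,4) — 4.
Design=4: (4,3,2,3) (4,3,2,4) (4,4,2,3) (4,4,2,4) — 4.
Summing: 4 + 4 + 4 + 4 = 16.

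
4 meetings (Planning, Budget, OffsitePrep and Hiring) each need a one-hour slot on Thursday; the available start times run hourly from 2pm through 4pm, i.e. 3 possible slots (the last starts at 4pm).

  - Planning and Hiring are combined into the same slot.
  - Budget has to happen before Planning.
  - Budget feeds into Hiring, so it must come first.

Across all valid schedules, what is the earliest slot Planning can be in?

Precedence pushes Planning to at least 3pm.
Planning at 3pm is achievable: Budget -> 2pm; OffsitePrep -> 2pm; Hiring -> 3pm; Planning -> 3pm.

3pm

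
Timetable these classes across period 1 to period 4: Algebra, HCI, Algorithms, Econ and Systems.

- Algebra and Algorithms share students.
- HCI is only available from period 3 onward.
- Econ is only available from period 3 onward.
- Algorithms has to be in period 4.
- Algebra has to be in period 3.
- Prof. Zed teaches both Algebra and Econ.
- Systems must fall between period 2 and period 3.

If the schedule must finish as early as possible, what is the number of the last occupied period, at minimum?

period 4

Algorithms can't be placed before period 4, so the schedule must run through at least period 4.
4 works (last occupied period: period 4): for example Algorithms=period 4; Algebra=period 3; Systems=period 2; Econ=period 4; HCI=period 3.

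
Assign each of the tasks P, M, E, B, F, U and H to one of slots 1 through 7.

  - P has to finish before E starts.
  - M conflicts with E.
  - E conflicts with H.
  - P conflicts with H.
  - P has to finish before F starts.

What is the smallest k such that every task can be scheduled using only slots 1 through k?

3 slots

The precedence chain requires at least 2 distinct slots.
Could 2 slots be enough, i.e. nothing placed later than 2? No: F must come after P (at 1 or later) → {2}; P must come before F (at 2 or earlier) → {1}; E must come after P (at 1 or later) → {2}; H can't share with P (1) → {2}; H can't share with E (2) → nothing is left.
So 2 slots is not enough.
3 works (last occupied slot: 3): for example H in 3; F in 2; P in 1; U in 1; E in 2; B in 1; M in 1.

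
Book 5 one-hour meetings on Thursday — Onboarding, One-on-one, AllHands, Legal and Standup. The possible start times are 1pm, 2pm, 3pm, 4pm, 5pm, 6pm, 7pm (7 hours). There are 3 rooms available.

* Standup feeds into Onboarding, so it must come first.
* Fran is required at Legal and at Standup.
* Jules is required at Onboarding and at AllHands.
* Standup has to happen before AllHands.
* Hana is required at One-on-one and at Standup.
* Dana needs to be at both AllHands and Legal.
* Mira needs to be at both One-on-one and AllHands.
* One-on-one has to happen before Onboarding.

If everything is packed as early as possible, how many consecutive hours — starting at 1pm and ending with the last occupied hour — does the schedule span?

4 hours

The precedence chain requires at least 2 distinct hours.
With at most 3 per hour and 5 meetings, at least 2 hours are needed.
Those bounds only give 2; check 3 hours directly (anything shorter is at least as hard).
Could 3 hours be enough, i.e. nothing placed later than 3pm? No: Onboarding must come after Standup (at 1pm or later) → {2pm, 3pm}; Standup must come before Onboarding (at 3pm or earlier) → {1pm, 2pm}; One-on-one must come before Onboarding (at 3pm or earlier) → {1pm, 2pm}; AllHands must come after Standup (at 1pm or later) → {2pm, 3pm}; Onboarding, One-on-one, AllHands and Standup must all be in different hours (Onboarding and One-on-one are ordered by precedence; Onboarding/AllHands can't share; Onboarding and Standup are ordered by precedence; One-on-one/AllHands can't share; One-on-one/Standup can't share; AllHands and Standup are ordered by precedence), but they are limited to Onboarding in {2pm, 3pm}, One-on-one in {1pm, 2pm}, AllHands in {2pm, 3pm}, Standup in {1pm, 2pm} — together just 3 hours: 4 meetings can't fit in 3 distinct hours.
So 3 hours is not enough.
4 works (last occupied hour: 4pm): for example Standup -> 1pm; One-on-one -> 2pm; Legal -> 2pm; AllHands -> 4pm; Onboarding -> 3pm.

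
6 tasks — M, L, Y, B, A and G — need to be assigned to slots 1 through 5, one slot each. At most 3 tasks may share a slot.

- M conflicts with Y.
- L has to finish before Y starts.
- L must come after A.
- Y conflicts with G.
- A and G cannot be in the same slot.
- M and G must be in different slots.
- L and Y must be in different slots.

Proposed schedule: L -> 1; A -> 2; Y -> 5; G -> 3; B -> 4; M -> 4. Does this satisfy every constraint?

A and G cannot be in the same slot — holds.
L and Y must be in different slots — holds.
L has to finish before Y starts — holds.
M and G must be in different slots — holds.
Y conflicts with G — holds.
M conflicts with Y — holds.
At most 3 tasks may share a slot — holds.
L must come after A — violated.

No. L must come after A is not satisfied.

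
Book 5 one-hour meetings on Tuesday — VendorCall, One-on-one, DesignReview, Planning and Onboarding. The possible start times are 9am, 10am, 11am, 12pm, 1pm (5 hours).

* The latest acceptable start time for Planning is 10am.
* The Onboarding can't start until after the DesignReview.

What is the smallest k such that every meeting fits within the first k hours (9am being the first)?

2

The precedence chain requires at least 2 distinct hours.
2 works (last occupied hour: 10am): for example DesignReview in 9am, VendorCall in 9am, One-on-one in 9am, Onboarding in 10am, Planning in 9am.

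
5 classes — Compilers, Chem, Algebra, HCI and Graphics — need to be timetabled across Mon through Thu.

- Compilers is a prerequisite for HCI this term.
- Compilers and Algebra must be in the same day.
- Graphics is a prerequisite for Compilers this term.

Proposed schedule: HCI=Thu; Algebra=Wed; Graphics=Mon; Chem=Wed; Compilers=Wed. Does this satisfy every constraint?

Yes

Graphics is a prerequisite for Compilers this term — holds.
Compilers and Algebra must be in the same day — holds.
Compilers is a prerequisite for HCI this term — holds.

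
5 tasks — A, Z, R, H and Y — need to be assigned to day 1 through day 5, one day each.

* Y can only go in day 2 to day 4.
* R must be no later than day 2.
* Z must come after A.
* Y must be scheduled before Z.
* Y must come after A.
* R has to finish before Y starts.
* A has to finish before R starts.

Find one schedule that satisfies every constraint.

A=day 1; Y=day 3; Z=day 4; R=day 2; H=day 1

Checking: Y(day 3) before Z(day 4); A(day 1) before Z(day 4); A(day 1) before R(day 2); A(day 1) before Y(day 3); R(day 2) before Y(day 3); R=day 2 in [day 1,day 2]; Y=day 3 in [day 2,day 4].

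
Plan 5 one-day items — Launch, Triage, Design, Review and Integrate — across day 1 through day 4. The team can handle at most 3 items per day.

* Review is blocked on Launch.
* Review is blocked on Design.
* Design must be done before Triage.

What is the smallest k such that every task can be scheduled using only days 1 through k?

The precedence chain requires at least 2 distinct days.
With at most 3 per day and 5 tasks, at least 2 days are needed.
2 works (last occupied day: day 2): for example Design=day 1; Integrate=day 1; Launch=day 1; Triage=day 2; Review=day 2.

2 days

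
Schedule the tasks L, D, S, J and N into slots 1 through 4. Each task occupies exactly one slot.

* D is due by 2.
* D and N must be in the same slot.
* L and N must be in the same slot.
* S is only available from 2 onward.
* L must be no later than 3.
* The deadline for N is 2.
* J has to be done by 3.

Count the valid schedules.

18

Splitting on L: it can be 1 (9), 2 (9). Listing each branch's schedules as (D, S, J, N):
L=1: (1,2,1,1) (1,2,2,1) (1,2,3,1) (1,3,1,1) (1,3,2,1) (1,3,3,1) (1,4,1,1) (1,4,2,1) (1,4,3,1) — 9.
L=2: (2,2,1,2) (2,2,2,2) (2,2,3,2) (2,3,1,2) (2,3,2,2) (2,3,3,2) (2,4,1,2) (2,4,2,2) (2,4,3,2) — 9.
Summing: 9 + 9 = 18.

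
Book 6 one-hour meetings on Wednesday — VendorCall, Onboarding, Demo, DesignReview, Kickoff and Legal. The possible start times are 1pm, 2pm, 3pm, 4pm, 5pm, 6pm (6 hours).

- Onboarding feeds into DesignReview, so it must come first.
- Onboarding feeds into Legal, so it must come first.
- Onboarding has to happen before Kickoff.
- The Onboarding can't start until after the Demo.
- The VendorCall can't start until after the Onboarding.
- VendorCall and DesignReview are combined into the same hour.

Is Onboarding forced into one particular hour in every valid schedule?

No

Onboarding can be 2pm (e.g. Kickoff -> 3pm; Onboarding -> 2pm; VendorCall -> 3pm; Demo -> 1pm; DesignReview -> 3pm; Legal -> 3pm) or 3pm (e.g. DesignReview=4pm, Demo=1pm, Kickoff=4pm, Legal=4pm, VendorCall=4pm, Onboarding=3pm).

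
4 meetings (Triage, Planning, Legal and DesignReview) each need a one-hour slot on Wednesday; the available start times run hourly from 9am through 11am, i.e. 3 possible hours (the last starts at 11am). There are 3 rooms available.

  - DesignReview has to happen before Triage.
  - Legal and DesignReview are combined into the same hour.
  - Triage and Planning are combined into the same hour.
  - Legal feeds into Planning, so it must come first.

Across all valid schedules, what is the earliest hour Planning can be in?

10am

Precedence pushes Planning to at least 10am.
Planning at 10am is achievable: Planning=10am, DesignReview=9am, Triage=10am, Legal=9am.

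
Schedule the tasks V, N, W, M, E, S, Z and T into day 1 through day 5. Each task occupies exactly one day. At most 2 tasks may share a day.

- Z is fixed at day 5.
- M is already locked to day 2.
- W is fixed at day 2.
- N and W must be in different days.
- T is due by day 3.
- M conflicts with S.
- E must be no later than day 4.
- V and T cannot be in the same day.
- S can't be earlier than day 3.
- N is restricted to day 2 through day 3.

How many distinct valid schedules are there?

Splitting on V: it can be day 1 (4), day 3 (4), day 4 (10), day 5 (7). Listing each branch's schedules as (N, W, M, E, S, Z, T) by day number:
V=day 1: (3,2,2,1,4,5,3) (3,2,2,1,5,5,3) (3,2,2,4,4,5,3) (3,2,2,4,5,5,3) — 4.
V=day 3: (3,2,2,1,4,5,1) (3,2,2,1,5,5,1) (3,2,2,4,4,5,1) (3,2,2,4,5,5,1) — 4.
V=day 4: (3,2,2,1,3,5,1) (3,2,2,1,4,5,1) (3,2,2,1,4,5,3) (3,2,2,1,5,5,1) (3,2,2,1,5,5,3) (3,2,2,3,4,5,1) (3,2,2,3,5,5,1) (3,2,2,4,3,5,1) (3,2,2,4,5,5,1) (3,2,2,4,5,5,3) — 10.
V=day 5: (3,2,2,1,3,5,1) (3,2,2,1,4,5,1) (3,2,2,1,4,5,3) (3,2,2,3,4,5,1) (3,2,2,4,3,5,1) (3,2,2,4,4,5,1) (3,2,2,4,4,5,3) — 7.
Summing: 4 + 4 + 10 + 7 = 25.

25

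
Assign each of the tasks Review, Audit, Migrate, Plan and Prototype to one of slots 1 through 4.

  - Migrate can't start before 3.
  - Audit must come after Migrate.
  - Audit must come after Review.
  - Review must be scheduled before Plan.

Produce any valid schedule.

Migrate=3, Prototype=1, Plan=2, Review=1, Audit=4

Checking: Migrate(3) before Audit(4); Review(1) before Audit(4); Review(1) before Plan(2); Migrate=3 in [3,4].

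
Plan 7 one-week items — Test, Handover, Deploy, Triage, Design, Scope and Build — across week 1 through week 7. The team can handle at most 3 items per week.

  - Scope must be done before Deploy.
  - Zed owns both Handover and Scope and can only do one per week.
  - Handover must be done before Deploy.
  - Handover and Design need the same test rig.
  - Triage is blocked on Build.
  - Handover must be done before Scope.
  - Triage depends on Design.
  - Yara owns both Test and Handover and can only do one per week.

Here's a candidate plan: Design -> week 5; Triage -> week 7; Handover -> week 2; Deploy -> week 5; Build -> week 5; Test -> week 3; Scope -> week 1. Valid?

Invalid. Handover must be done before Scope.

Scope must be done before Deploy — holds.
Yara owns both Test and Handover and can only do one per week — holds.
Zed owns both Handover and Scope and can only do one per week — holds.
Handover must be done before Deploy — holds.
The team can handle at most 3 items per week — holds.
Handover and Design need the same test rig — holds.
Handover must be done before Scope — violated.
Triage depends on Design — holds.
Triage is blocked on Build — holds.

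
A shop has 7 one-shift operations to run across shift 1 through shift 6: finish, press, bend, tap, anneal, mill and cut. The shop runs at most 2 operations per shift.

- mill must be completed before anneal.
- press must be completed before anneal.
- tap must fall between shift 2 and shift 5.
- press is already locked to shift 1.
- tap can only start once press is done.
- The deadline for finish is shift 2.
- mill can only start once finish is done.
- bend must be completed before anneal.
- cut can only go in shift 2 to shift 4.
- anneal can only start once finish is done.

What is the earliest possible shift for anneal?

shift 3

Precedence pushes anneal to at least shift 3.
anneal at shift 3 is achievable: press in shift 1; cut in shift 3; bend in shift 2; finish in shift 1; anneal in shift 3; tap in shift 4; mill in shift 2.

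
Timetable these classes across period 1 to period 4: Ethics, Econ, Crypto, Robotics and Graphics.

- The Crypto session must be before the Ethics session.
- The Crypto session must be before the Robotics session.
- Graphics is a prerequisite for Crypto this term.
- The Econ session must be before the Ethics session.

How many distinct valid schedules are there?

Splitting on Ethics: it can be period 3 (4), period 4 (12). Listing each branch's schedules as (Econ, Crypto, Robotics, Graphics) by period number:
Ethics=period 3: (1,2,3,1) (1,2,4,1) (2,2,3,1) (2,2,4,1) — 4.
Ethics=period 4: (1,2,3,1) (1,2,4,1) (1,3,4,1) (1,3,4,2) (2,2,3,1) (2,2,4,1) (2,3,4,1) (2,3,4,2) (3,2,3,1) (3,2,4,1) (3,3,4,1) (3,3,4,2) — 12.
Summing: 4 + 12 = 16.

16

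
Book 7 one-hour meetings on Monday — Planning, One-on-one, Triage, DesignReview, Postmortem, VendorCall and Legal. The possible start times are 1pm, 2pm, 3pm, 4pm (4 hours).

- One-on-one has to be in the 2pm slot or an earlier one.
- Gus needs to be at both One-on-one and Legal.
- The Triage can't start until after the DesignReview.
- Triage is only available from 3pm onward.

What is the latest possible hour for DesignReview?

3pm

Downstream work caps DesignReview at 3pm.
DesignReview at 3pm is achievable: DesignReview -> 3pm, VendorCall -> 1pm, Planning -> 1pm, Triage -> 4pm, Postmortem -> 1pm, One-on-one -> 1pm, Legal -> 2pm.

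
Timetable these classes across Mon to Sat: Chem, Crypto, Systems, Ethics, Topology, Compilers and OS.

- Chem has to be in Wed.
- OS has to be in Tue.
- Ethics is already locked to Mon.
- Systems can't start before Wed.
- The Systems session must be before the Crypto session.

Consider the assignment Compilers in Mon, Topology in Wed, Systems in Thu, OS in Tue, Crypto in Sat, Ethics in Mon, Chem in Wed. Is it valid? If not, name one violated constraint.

Yes

The Systems session must be before the Crypto session — holds.
Ethics is already locked to Mon — holds.
Systems can't start before Wed — holds.
Chem has to be in Wed — holds.
OS has to be in Tue — holds.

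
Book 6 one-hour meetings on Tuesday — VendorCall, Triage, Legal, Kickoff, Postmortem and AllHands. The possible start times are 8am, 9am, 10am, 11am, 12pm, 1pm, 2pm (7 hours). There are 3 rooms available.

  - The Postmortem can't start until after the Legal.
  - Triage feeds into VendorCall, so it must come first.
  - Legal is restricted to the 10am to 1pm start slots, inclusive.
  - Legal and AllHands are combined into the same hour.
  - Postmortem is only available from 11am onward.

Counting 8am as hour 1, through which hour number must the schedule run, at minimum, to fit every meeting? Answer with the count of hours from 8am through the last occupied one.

4

The precedence chain requires at least 2 distinct hours.
With at most 3 per hour and 6 meetings, at least 2 hours are needed.
Postmortem can't be placed before 11am — that is hour 4 counting from 8am — so the schedule must run through at least 4 hours.
4 works (last occupied hour: 11am): for example Triage=8am, Kickoff=8am, AllHands=10am, VendorCall=9am, Postmortem=11am, Legal=10am.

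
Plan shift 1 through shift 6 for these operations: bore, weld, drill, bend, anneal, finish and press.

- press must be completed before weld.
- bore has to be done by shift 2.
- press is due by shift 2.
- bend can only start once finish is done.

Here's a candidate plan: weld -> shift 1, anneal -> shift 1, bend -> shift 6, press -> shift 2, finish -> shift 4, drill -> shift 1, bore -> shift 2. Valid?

No — it violates: press must be completed before weld

press is due by shift 2 — holds.
bend can only start once finish is done — holds.
bore has to be done by shift 2 — holds.
press must be completed before weld — violated.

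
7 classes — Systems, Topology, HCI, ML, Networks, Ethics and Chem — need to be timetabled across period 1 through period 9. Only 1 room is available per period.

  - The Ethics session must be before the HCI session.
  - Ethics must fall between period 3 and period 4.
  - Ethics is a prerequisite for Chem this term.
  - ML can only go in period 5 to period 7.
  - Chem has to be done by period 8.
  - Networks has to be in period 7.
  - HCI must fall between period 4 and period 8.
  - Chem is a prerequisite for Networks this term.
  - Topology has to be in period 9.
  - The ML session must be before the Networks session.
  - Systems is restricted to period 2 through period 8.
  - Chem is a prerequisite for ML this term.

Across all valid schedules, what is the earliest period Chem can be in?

Precedence pushes Chem to at least period 4; Chem's own window allows nothing later than period 8; downstream work caps Chem at period 5.
Chem at period 4 is achievable: Chem -> period 4, Networks -> period 7, ML -> period 5, Ethics -> period 3, HCI -> period 6, Systems -> period 2, Topology -> period 9.

period 4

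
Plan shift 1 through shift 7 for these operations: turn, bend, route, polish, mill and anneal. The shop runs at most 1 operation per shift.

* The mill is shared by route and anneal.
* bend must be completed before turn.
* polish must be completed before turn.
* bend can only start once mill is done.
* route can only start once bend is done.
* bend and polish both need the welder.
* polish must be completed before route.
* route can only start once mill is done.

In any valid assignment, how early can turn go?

shift 4

Precedence pushes turn to at least shift 3.
turn at shift 4 is achievable: bend in shift 2; anneal in shift 6; polish in shift 3; turn in shift 4; mill in shift 1; route in shift 5.
Nothing earlier works — the conflict and capacity constraints rule out every shift before shift 4.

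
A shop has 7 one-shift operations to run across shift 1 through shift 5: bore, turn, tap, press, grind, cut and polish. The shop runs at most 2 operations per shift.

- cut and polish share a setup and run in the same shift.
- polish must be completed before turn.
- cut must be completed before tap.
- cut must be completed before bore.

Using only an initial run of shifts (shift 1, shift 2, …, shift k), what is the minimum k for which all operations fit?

4 shifts

The precedence chain requires at least 2 distinct shifts.
With at most 2 per shift and 7 operations, at least 4 shifts are needed.
4 works (last occupied shift: shift 4): for example tap in shift 3, cut in shift 1, grind in shift 4, turn in shift 2, polish in shift 1, press in shift 3, bore in shift 2.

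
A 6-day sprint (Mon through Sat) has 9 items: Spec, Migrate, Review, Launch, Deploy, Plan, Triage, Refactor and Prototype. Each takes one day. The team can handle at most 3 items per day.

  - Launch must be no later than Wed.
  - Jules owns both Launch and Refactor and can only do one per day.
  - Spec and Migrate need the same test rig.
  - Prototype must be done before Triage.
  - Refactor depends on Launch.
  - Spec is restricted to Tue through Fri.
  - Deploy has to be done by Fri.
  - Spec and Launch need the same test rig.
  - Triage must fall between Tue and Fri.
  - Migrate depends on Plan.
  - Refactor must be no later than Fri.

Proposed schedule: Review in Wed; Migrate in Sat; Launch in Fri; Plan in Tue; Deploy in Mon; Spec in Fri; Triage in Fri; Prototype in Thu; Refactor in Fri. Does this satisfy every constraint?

Refactor depends on Launch — violated.
Migrate depends on Plan — holds.
Deploy has to be done by Fri — holds.
Spec and Launch need the same test rig — violated.
Launch must be no later than Wed — violated.
Prototype must be done before Triage — holds.
Triage must fall between Tue and Fri — holds.
Spec and Migrate need the same test rig — holds.
Spec is restricted to Tue through Fri — holds.
The team can handle at most 3 items per day — violated.
Refactor must be no later than Fri — holds.
Jules owns both Launch and Refactor and can only do one per day — violated.

No — it violates: Spec and Launch need the same test rig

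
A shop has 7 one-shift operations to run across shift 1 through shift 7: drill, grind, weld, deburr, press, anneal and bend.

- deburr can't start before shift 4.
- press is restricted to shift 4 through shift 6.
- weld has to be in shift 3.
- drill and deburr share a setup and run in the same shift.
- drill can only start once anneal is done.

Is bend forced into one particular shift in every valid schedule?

bend can be shift 1 (e.g. deburr=shift 4; press=shift 4; anneal=shift 1; grind=shift 1; bend=shift 1; drill=shift 4; weld=shift 3) or shift 2 (e.g. bend=shift 2, anneal=shift 1, press=shift 4, deburr=shift 4, grind=shift 1, weld=shift 3, drill=shift 4).

No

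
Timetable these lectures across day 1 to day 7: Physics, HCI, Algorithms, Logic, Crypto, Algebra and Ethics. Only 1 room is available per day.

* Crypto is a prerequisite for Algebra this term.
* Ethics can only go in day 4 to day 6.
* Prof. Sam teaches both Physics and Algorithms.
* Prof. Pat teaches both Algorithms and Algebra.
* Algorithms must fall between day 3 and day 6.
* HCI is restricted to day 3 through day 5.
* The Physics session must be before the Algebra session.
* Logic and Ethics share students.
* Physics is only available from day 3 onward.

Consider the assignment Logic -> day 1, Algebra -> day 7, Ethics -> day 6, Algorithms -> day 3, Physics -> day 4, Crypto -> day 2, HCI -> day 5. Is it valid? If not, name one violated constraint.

Prof. Pat teaches both Algorithms and Algebra — holds.
Logic and Ethics share students — holds.
Algorithms must fall between day 3 and day 6 — holds.
HCI is restricted to day 3 through day 5 — holds.
The Physics session must be before the Algebra session — holds.
Crypto is a prerequisite for Algebra this term — holds.
Physics is only available from day 3 onward — holds.
Only 1 room is available per day — holds.
Prof. Sam teaches both Physics and Algorithms — holds.
Ethics can only go in day 4 to day 6 — holds.

Valid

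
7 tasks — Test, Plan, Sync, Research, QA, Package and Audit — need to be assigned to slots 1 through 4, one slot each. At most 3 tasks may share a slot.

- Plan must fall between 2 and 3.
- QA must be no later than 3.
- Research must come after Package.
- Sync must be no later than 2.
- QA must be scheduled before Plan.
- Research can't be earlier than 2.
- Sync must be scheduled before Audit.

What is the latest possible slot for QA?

2

QA's own window allows nothing later than 3; downstream work caps QA at 2.
QA at 2 is achievable: Package -> 1, Sync -> 1, Audit -> 2, Plan -> 3, QA -> 2, Test -> 1, Research -> 2.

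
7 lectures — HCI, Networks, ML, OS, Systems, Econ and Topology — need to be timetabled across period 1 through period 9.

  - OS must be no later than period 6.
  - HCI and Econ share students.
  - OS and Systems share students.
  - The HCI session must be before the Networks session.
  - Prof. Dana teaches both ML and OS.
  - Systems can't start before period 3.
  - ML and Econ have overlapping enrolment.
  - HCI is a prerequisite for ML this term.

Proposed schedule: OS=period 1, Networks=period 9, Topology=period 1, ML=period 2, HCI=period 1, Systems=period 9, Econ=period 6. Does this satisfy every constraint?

HCI and Econ share students — holds.
HCI is a prerequisite for ML this term — holds.
OS must be no later than period 6 — holds.
The HCI session must be before the Networks session — holds.
OS and Systems share students — holds.
ML and Econ have overlapping enrolment — holds.
Prof. Dana teaches both ML and OS — holds.
Systems can't start before period 3 — holds.

Yes, all constraints hold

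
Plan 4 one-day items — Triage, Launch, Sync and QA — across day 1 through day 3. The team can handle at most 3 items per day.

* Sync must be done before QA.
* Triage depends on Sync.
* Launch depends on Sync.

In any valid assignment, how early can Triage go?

day 2

Precedence pushes Triage to at least day 2.
Triage at day 2 is achievable: Launch=day 2; QA=day 2; Sync=day 1; Triage=day 2.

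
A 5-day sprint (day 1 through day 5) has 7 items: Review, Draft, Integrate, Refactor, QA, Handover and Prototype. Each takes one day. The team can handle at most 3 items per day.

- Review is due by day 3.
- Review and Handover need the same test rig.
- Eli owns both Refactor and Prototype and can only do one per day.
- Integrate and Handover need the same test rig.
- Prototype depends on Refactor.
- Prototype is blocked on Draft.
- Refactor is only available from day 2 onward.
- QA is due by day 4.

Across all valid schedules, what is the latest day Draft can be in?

Downstream work caps Draft at day 4.
Draft at day 4 is achievable: Refactor=day 2; Review=day 1; Handover=day 2; Draft=day 4; QA=day 1; Integrate=day 1; Prototype=day 5.

day 4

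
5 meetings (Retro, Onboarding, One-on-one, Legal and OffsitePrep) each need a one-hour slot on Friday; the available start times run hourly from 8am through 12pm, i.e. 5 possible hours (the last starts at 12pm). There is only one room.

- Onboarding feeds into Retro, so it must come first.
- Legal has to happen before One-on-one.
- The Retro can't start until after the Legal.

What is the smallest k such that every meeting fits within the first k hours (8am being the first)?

5 hours

The precedence chain requires at least 2 distinct hours.
With at most 1 per hour and 5 meetings, at least 5 hours are needed.
5 works (last occupied hour: 12pm): for example Retro=10am, OffsitePrep=12pm, Onboarding=9am, One-on-one=11am, Legal=8am.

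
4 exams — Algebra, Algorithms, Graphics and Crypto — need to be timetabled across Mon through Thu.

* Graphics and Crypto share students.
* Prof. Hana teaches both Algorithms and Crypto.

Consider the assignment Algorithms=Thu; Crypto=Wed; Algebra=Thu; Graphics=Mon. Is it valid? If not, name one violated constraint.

Prof. Hana teaches both Algorithms and Crypto — holds.
Graphics and Crypto share students — holds.

Yes, all constraints hold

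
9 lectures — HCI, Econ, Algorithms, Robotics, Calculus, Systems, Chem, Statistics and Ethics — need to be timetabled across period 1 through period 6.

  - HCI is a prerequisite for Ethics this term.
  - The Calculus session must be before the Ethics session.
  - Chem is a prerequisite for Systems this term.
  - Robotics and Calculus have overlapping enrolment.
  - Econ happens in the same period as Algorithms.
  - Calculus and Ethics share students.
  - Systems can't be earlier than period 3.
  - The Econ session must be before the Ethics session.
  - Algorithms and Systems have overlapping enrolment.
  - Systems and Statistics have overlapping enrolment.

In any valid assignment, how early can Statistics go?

Statistics at period 1 is achievable: Systems in period 3, Ethics in period 2, Algorithms in period 1, Chem in period 1, Statistics in period 1, Econ in period 1, HCI in period 1, Calculus in period 1, Robotics in period 2.

period 1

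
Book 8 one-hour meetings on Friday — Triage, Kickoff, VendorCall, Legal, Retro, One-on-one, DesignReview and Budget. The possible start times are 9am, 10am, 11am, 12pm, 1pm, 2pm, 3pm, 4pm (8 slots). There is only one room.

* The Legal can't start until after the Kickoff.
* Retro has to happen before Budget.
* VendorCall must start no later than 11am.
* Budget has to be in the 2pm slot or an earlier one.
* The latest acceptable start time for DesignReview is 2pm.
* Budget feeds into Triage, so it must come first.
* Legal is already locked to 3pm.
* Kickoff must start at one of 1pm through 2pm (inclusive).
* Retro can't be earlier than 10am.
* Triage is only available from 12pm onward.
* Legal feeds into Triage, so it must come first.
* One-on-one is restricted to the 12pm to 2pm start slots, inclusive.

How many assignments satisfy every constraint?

20

Splitting on Kickoff: it can be 1pm (10), 2pm (10). Listing each branch's schedules as (Triage, VendorCall, Legal, Retro, One-on-one, DesignReview, Budget):
Kickoff=1pm: (4pm,9am,3pm,10am,12pm,11am,2pm) (4pm,9am,3pm,10am,12pm,2pm,11am) (4pm,9am,3pm,10am,2pm,11am,12pm) (4pm,9am,3pm,10am,2pm,12pm,11am) (4pm,9am,3pm,11am,12pm,10am,2pm) (4pm,9am,3pm,11am,2pm,10am,12pm) (4pm,10am,3pm,11am,12pm,9am,2pm) (4pm,10am,3pm,11am,2pm,9am,12pm) (4pm,11am,3pm,10am,12pm,9am,2pm) (4pm,11am,3pm,10am,2pm,9am,12pm) — 10.
Kickoff=2pm: (4pm,9am,3pm,10am,12pm,11am,1pm) (4pm,9am,3pm,10am,12pm,1pm,11am) (4pm,9am,3pm,10am,1pm,11am,12pm) (4pm,9am,3pm,10am,1pm,12pm,11am) (4pm,9am,3pm,11am,12pm,10am,1pm) (4pm,9am,3pm,11am,1pm,10am,12pm) (4pm,10am,3pm,11am,12pm,9am,1pm) (4pm,10am,3pm,11am,1pm,9am,12pm) (4pm,11am,3pm,10am,12pm,9am,1pm) (4pm,11am,3pm,10am,1pm,9am,12pm) — 10.
Summing: 10 + 10 = 20.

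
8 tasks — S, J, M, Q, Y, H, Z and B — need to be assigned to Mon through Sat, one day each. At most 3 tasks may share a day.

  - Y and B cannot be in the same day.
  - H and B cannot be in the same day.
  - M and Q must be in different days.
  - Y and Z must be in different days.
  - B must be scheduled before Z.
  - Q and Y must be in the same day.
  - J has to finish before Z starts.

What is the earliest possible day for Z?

Precedence pushes Z to at least Tue.
Z at Tue is achievable: Z=Tue, S=Mon, H=Tue, Y=Wed, Q=Wed, M=Tue, J=Mon, B=Mon.

Tue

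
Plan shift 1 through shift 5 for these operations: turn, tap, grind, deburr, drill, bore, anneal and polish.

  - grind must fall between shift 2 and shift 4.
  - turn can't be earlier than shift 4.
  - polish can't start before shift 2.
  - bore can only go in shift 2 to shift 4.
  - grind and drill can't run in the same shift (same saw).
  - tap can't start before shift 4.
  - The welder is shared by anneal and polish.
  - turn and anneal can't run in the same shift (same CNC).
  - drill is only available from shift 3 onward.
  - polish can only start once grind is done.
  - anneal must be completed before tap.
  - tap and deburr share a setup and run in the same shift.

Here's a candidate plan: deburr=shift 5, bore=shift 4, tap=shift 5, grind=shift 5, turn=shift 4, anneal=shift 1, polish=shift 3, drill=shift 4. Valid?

grind must fall between shift 2 and shift 4 — violated.
turn can't be earlier than shift 4 — holds.
The welder is shared by anneal and polish — holds.
bore can only go in shift 2 to shift 4 — holds.
turn and anneal can't run in the same shift (same CNC) — holds.
tap can't start before shift 4 — holds.
grind and drill can't run in the same shift (same saw) — holds.
polish can only start once grind is done — violated.
anneal must be completed before tap — holds.
tap and deburr share a setup and run in the same shift — holds.
polish can't start before shift 2 — holds.
drill is only available from shift 3 onward — holds.

Invalid. polish can only start once grind is done.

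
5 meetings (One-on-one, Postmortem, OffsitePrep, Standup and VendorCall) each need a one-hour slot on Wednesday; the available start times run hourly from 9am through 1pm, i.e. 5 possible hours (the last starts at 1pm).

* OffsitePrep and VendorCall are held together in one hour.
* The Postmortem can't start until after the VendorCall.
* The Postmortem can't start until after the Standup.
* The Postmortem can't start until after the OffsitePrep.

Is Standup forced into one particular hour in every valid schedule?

No

Standup can be 9am (e.g. VendorCall in 9am, Standup in 9am, OffsitePrep in 9am, Postmortem in 10am, One-on-one in 9am) or 10am (e.g. OffsitePrep in 9am, VendorCall in 9am, Standup in 10am, One-on-one in 9am, Postmortem in 11am).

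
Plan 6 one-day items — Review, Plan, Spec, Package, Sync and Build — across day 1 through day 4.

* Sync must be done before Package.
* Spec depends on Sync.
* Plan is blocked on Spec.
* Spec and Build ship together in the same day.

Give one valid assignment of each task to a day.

Sync in day 1, Package in day 2, Build in day 2, Review in day 1, Spec in day 2, Plan in day 3

Checking: Sync(day 1) before Package(day 2); Sync(day 1) before Spec(day 2); Spec(day 2) before Plan(day 3); Spec = Build = day 2.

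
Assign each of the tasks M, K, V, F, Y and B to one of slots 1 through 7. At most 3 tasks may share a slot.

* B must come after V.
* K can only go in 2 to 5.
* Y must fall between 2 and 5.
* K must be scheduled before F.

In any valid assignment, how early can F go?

Precedence pushes F to at least 3.
F at 3 is achievable: K in 2; B in 2; V in 1; M in 1; Y in 2; F in 3.

3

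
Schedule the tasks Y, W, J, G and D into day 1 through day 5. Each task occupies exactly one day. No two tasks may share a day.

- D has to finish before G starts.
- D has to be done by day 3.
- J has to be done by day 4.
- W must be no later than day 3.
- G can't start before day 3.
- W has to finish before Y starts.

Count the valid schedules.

17

Splitting on Y: it can be day 2 (1), day 3 (2), day 4 (6), day 5 (8). Listing each branch's schedules as (W, J, G, D) by day number:
Y=day 2: (1,4,5,3) — 1.
Y=day 3: (1,4,5,2) (2,4,5,1) — 2.
Y=day 4: (1,2,5,3) (1,3,5,2) (2,1,5,3) (2,3,5,1) (3,1,5,2) (3,2,5,1) — 6.
Y=day 5: (1,2,4,3) (1,3,4,2) (1,4,3,2) (2,1,4,3) (2,3,4,1) (2,4,3,1) (3,1,4,2) (3,2,4,1) — 8.
Summing: 1 + 2 + 6 + 8 = 17.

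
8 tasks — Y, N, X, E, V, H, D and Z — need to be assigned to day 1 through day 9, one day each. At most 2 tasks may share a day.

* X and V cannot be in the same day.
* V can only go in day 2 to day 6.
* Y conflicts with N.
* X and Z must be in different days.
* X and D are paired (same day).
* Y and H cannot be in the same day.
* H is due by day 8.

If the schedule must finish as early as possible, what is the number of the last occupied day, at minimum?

4

With at most 2 per day and 8 tasks, at least 4 days are needed.
V can't be placed before day 2, so the schedule must run through at least day 2.
4 works (last occupied day: day 4): for example Y=day 1; E=day 1; V=day 2; X=day 3; D=day 3; N=day 2; Z=day 4; H=day 4.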